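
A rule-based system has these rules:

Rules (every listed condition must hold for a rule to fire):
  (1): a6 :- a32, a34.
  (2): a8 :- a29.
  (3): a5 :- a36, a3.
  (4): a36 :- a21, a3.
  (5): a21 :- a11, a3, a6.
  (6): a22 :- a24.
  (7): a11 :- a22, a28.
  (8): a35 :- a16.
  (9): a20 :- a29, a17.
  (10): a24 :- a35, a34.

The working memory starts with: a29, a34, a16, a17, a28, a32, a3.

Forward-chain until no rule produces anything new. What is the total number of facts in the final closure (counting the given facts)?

17

Round 1: (1) [a6 :- a32, a34.]; (2) [a8 :- a29.]; (8) [a35 :- a16.]; (9) [a20 :- a29, a17.]. Adds a6, a8, a35, a20.
Round 2: (10) [a24 :- a35, a34.]. Adds a24.
Round 3: (6) [a22 :- a24.]. Adds a22.
Round 4: (7) [a11 :- a22, a28.]. Adds a11.
Round 5: (5) [a21 :- a11, a3, a6.]. Adds a21.
Round 6: (4) [a36 :- a21, a3.]. Adds a36.
Round 7: (3) [a5 :- a36, a3.]. Adds a5.
Closure: {a11, a16, a17, a20, a21, a22, a24, a28, a29, a3, a32, a34, a35, a36, a5, a6, a8} — 17 facts.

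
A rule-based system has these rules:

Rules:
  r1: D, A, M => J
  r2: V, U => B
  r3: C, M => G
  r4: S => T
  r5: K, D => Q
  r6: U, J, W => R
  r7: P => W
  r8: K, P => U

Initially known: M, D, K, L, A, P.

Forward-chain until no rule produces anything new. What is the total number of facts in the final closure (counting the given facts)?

Round 1: r1 [D, A, M => J]; r5 [K, D => Q]; r7 [P => W]; r8 [K, P => U]. New: J, Q, W, U.
Round 2: r6 [U, J, W => R]. New: R.
Closure: {A, D, J, K, L, M, P, Q, R, U, W} — 11 facts.

11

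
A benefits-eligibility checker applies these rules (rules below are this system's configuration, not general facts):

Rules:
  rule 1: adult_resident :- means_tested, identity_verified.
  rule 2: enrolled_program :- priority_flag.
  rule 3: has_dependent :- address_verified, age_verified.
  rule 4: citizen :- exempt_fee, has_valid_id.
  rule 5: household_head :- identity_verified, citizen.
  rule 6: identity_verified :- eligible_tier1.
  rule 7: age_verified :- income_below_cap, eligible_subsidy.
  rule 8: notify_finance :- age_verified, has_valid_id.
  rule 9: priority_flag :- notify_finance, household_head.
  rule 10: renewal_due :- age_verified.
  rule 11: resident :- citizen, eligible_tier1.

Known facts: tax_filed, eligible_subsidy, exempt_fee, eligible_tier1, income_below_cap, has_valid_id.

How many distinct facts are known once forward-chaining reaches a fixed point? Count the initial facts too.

15

[1] rule 4 [citizen :- exempt_fee, has_valid_id.]; rule 6 [identity_verified :- eligible_tier1.]; rule 7 [age_verified :- income_below_cap, eligible_subsidy.]. ⇒ new: citizen, identity_verified, age_verified.
[2] rule 5 [household_head :- identity_verified, citizen.]; rule 8 [notify_finance :- age_verified, has_valid_id.]; rule 10 [renewal_due :- age_verified.]; rule 11 [resident :- citizen, eligible_tier1.]. ⇒ new: household_head, notify_finance, renewal_due, resident.
[3] rule 9 [priority_flag :- notify_finance, household_head.]. ⇒ new: priority_flag.
[4] rule 2 [enrolled_program :- priority_flag.]. ⇒ new: enrolled_program.
Closure: {age_verified, citizen, eligible_subsidy, eligible_tier1, enrolled_program, exempt_fee, has_valid_id, household_head, identity_verified, income_below_cap, notify_finance, priority_flag, renewal_due, resident, tax_filed} — 15 facts.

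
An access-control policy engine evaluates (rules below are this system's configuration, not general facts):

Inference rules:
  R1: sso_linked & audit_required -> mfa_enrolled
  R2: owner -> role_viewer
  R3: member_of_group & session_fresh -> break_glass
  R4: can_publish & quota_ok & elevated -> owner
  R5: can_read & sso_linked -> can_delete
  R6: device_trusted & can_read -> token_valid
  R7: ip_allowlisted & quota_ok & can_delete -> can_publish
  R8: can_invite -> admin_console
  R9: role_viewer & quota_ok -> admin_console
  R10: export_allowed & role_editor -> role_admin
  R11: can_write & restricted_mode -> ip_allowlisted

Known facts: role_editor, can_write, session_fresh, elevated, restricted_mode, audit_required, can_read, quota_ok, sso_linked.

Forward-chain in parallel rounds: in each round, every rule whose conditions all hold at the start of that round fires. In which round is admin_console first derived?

5

Round 1 fires R1, R5, R11, giving mfa_enrolled, can_delete, ip_allowlisted.
Round 2 fires R7, giving can_publish.
Round 3 fires R4, giving owner.
Round 4 fires R2, giving role_viewer.
Round 5 fires R9, giving admin_console.
admin_console first appears in round 5.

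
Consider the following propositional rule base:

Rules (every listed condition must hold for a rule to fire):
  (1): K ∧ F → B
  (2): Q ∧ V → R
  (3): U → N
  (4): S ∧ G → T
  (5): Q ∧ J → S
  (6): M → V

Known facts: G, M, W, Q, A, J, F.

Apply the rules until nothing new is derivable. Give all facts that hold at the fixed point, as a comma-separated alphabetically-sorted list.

Round 1: (5) [Q ∧ J → S]; (6) [M → V]. Adds S, V.
Round 2: (2) [Q ∧ V → R]; (4) [S ∧ G → T]. Adds R, T.

A, F, G, J, M, Q, R, S, T, V, W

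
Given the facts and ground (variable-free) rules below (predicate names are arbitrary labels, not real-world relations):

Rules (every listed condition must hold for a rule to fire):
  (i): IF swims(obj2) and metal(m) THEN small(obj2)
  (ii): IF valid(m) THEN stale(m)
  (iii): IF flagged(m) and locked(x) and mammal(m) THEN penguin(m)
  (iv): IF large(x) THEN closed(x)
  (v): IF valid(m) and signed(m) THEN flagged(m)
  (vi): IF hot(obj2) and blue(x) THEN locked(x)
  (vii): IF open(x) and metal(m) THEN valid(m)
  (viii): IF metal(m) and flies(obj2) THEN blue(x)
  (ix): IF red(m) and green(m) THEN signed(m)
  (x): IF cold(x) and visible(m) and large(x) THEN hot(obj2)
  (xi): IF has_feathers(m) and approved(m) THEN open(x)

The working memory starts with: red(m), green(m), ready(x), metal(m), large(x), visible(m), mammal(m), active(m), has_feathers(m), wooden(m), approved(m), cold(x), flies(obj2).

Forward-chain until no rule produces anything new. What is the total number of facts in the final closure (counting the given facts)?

Round 1 — (iv), (viii), (ix), (x), (xi), derive closed(x), blue(x), signed(m), hot(obj2), open(x).
Round 2 — (vi), (vii), derive locked(x), valid(m).
Round 3 — (ii), (v), derive stale(m), flagged(m).
Round 4 — (iii), derive penguin(m).
Closure: {active(m), approved(m), blue(x), closed(x), cold(x), flagged(m), flies(obj2), green(m), has_feathers(m), hot(obj2), large(x), locked(x), mammal(m), metal(m), open(x), penguin(m), ready(x), red(m), signed(m), stale(m), valid(m), visible(m), wooden(m)} — 23 facts.

23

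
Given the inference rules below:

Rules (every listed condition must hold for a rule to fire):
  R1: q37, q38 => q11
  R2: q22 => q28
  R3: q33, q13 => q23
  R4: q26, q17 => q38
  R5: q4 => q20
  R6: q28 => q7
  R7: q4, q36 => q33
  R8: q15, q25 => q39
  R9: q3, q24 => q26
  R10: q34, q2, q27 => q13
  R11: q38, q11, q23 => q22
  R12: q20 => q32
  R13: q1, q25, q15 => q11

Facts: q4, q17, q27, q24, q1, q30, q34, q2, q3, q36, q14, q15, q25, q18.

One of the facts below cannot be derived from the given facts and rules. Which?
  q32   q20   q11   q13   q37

Round 1: R5 [q4 => q20]; R7 [q4, q36 => q33]; R8 [q15, q25 => q39]; R9 [q3, q24 => q26]; R10 [q34, q2, q27 => q13]; R13 [q1, q25, q15 => q11]. New: q20, q33, q39, q26, q13, q11.
Round 2: R3 [q33, q13 => q23]; R4 [q26, q17 => q38]; R12 [q20 => q32]. New: q23, q38, q32.
Round 3: R11 [q38, q11, q23 => q22]. New: q22.
Round 4: R2 [q22 => q28]. New: q28.
Round 5: R6 [q28 => q7]. New: q7.
Derived: q13 (round 1), q20 (round 1), q11 (round 1), q32 (round 2). q37 never appears in any round.

q37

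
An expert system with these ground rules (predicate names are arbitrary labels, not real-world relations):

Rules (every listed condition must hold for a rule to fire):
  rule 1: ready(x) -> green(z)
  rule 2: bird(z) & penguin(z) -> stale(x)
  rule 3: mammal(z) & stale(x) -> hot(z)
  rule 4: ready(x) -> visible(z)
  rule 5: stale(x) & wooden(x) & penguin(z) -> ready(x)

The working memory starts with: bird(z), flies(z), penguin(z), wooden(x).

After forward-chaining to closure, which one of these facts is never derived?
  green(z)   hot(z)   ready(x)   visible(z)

[1] rule 2 [bird(z) & penguin(z) -> stale(x)]. ⇒ new: stale(x).
[2] rule 5 [stale(x) & wooden(x) & penguin(z) -> ready(x)]. ⇒ new: ready(x).
[3] rule 1 [ready(x) -> green(z)]; rule 4 [ready(x) -> visible(z)]. ⇒ new: green(z), visible(z).
Derived: visible(z) (round 3), ready(x) (round 2), green(z) (round 3). hot(z) never appears in any round.

hot(z)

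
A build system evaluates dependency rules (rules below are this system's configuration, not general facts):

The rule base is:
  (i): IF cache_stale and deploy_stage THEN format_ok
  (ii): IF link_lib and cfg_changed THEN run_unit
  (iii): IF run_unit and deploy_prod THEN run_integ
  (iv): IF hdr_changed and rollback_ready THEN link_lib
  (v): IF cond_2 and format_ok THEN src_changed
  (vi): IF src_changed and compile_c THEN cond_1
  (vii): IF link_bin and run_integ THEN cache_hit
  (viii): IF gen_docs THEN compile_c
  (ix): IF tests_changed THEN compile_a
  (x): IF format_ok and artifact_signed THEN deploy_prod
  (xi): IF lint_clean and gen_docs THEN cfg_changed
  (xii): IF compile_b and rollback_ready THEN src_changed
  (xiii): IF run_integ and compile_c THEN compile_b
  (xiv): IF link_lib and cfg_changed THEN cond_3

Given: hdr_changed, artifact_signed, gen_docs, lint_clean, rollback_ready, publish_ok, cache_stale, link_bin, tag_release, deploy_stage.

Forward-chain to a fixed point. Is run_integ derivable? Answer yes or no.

Round 1 fires (i), (iv), (viii), (xi), giving format_ok, link_lib, compile_c, cfg_changed.
Round 2 fires (ii), (x), (xiv), giving run_unit, deploy_prod, cond_3.
Round 3 fires (iii), giving run_integ.
Round 4 fires (vii), (xiii), giving cache_hit, compile_b.
Round 5 fires (xii), giving src_changed.
Round 6 fires (vi), giving cond_1.
run_integ appears in round 3, so it is derivable.

yes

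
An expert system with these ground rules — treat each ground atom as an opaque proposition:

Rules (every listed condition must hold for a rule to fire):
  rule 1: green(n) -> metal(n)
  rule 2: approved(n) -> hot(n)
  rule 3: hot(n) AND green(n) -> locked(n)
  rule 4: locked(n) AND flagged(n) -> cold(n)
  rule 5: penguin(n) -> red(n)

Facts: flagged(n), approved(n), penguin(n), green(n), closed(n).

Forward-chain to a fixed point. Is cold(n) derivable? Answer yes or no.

Round 1 fires rule 1, rule 2, rule 5, giving metal(n), hot(n), red(n).
Round 2 fires rule 3, giving locked(n).
Round 3 fires rule 4, giving cold(n).
cold(n) appears in round 3, so it is derivable.

yes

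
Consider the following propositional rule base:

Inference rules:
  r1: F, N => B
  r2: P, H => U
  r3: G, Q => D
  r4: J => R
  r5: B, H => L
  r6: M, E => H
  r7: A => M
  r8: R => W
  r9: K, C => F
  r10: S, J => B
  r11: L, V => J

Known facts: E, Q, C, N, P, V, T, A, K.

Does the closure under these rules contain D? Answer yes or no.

no

Round 1: r7 [A => M]; r9 [K, C => F]. New: M, F.
Round 2: r1 [F, N => B]; r6 [M, E => H]. New: B, H.
Round 3: r2 [P, H => U]; r5 [B, H => L]. New: U, L.
Round 4: r11 [L, V => J]. New: J.
Round 5: r4 [J => R]. New: R.
Round 6: r8 [R => W]. New: W.
Fixed point reached. D is concluded only by r3; r3 needs G (never derived).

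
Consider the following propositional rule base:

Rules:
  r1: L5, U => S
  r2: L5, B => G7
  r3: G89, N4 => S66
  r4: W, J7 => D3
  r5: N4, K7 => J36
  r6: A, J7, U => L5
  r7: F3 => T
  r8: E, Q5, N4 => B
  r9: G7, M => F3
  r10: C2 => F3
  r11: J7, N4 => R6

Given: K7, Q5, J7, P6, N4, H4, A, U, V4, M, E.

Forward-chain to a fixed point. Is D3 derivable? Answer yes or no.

no

Round 1 — r5, r6, r8, r11, derive J36, L5, B, R6.
Round 2 — r1, r2, derive S, G7.
Round 3 — r9, derive F3.
Round 4 — r7, derive T.
Fixed point reached. D3 is concluded only by r4; r4 needs W (never derived).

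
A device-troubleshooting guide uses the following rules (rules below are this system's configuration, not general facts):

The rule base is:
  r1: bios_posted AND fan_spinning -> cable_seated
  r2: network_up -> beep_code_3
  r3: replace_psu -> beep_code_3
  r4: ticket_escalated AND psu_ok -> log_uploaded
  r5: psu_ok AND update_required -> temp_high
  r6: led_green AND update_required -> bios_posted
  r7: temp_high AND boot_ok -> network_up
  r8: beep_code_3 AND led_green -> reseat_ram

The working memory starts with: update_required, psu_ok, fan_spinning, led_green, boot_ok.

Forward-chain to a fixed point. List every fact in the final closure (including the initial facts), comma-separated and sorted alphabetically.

Round 1 — r5, r6, derive temp_high, bios_posted.
Round 2 — r1, r7, derive cable_seated, network_up.
Round 3 — r2, derive beep_code_3.
Round 4 — r8, derive reseat_ram.

beep_code_3, bios_posted, boot_ok, cable_seated, fan_spinning, led_green, network_up, psu_ok, reseat_ram, temp_high, update_required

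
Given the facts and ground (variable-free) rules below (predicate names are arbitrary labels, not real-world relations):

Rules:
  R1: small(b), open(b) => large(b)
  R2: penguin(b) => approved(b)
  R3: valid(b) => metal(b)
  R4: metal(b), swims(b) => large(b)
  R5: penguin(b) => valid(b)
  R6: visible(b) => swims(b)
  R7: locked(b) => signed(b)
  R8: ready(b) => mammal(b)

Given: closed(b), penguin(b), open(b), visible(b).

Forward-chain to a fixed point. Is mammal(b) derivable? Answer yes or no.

no

Round 1: R2 [penguin(b) => approved(b)]; R5 [penguin(b) => valid(b)]; R6 [visible(b) => swims(b)]. New: approved(b), valid(b), swims(b).
Round 2: R3 [valid(b) => metal(b)]. New: metal(b).
Round 3: R4 [metal(b), swims(b) => large(b)]. New: large(b).
Fixed point reached. mammal(b) is concluded only by R8; R8 needs ready(b) (never derived).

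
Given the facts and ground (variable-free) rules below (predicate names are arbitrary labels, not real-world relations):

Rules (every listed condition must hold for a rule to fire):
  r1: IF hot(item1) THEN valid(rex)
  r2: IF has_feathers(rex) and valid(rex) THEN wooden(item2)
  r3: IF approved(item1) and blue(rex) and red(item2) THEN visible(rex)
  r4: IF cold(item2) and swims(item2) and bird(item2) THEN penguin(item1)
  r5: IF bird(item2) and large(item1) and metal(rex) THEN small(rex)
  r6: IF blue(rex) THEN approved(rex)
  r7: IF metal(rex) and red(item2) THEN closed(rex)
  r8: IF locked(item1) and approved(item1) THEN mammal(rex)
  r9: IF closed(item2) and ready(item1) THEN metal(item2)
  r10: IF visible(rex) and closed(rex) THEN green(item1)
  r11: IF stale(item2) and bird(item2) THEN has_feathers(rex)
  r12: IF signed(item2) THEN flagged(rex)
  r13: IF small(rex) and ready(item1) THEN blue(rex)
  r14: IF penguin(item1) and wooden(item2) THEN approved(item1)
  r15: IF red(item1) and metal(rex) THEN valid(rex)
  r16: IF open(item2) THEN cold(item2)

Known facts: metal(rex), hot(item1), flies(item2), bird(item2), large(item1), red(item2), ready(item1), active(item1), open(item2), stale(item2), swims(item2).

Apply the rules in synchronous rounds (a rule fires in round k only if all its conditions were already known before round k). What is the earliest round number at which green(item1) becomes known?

[1] r1 [IF hot(item1) THEN valid(rex)]; r5 [IF bird(item2) and large(item1) and metal(rex) THEN small(rex)]; r7 [IF metal(rex) and red(item2) THEN closed(rex)]; r11 [IF stale(item2) and bird(item2) THEN has_feathers(rex)]; r16 [IF open(item2) THEN cold(item2)]. ⇒ new: valid(rex), small(rex), closed(rex), has_feathers(rex), cold(item2).
[2] r2 [IF has_feathers(rex) and valid(rex) THEN wooden(item2)]; r4 [IF cold(item2) and swims(item2) and bird(item2) THEN penguin(item1)]; r13 [IF small(rex) and ready(item1) THEN blue(rex)]. ⇒ new: wooden(item2), penguin(item1), blue(rex).
[3] r6 [IF blue(rex) THEN approved(rex)]; r14 [IF penguin(item1) and wooden(item2) THEN approved(item1)]. ⇒ new: approved(rex), approved(item1).
[4] r3 [IF approved(item1) and blue(rex) and red(item2) THEN visible(rex)]. ⇒ new: visible(rex).
[5] r10 [IF visible(rex) and closed(rex) THEN green(item1)]. ⇒ new: green(item1).
green(item1) first appears in round 5.

5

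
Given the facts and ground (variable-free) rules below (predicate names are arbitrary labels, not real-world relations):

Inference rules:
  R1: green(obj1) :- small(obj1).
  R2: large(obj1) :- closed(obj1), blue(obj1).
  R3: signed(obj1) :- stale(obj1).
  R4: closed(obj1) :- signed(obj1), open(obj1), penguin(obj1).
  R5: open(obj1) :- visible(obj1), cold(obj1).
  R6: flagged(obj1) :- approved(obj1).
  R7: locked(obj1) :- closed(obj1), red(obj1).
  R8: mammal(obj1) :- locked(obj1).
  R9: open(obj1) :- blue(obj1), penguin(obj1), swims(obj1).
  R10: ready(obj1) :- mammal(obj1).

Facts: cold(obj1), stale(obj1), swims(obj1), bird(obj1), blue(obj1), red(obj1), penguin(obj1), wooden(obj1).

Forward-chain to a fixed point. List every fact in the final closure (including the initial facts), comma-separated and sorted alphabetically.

bird(obj1), blue(obj1), closed(obj1), cold(obj1), large(obj1), locked(obj1), mammal(obj1), open(obj1), penguin(obj1), ready(obj1), red(obj1), signed(obj1), stale(obj1), swims(obj1), wooden(obj1)

Round 1 fires R3, R9, giving signed(obj1), open(obj1).
Round 2 fires R4, giving closed(obj1).
Round 3 fires R2, R7, giving large(obj1), locked(obj1).
Round 4 fires R8, giving mammal(obj1).
Round 5 fires R10, giving ready(obj1).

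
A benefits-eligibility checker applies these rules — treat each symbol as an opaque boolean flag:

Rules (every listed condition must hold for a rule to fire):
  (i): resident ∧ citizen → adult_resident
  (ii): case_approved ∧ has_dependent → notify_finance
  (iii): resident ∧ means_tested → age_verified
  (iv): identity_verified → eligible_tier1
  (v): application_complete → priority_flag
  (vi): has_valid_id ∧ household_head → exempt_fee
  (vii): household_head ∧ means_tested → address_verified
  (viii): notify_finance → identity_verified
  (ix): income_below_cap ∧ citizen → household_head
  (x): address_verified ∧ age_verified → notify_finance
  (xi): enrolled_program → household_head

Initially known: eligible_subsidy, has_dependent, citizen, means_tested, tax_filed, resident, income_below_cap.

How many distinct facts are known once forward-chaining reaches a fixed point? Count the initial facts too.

14

Round 1: (i) [resident ∧ citizen → adult_resident]; (iii) [resident ∧ means_tested → age_verified]; (ix) [income_below_cap ∧ citizen → household_head]. New: adult_resident, age_verified, household_head.
Round 2: (vii) [household_head ∧ means_tested → address_verified]. New: address_verified.
Round 3: (x) [address_verified ∧ age_verified → notify_finance]. New: notify_finance.
Round 4: (viii) [notify_finance → identity_verified]. New: identity_verified.
Round 5: (iv) [identity_verified → eligible_tier1]. New: eligible_tier1.
Closure: {address_verified, adult_resident, age_verified, citizen, eligible_subsidy, eligible_tier1, has_dependent, household_head, identity_verified, income_below_cap, means_tested, notify_finance, resident, tax_filed} — 14 facts.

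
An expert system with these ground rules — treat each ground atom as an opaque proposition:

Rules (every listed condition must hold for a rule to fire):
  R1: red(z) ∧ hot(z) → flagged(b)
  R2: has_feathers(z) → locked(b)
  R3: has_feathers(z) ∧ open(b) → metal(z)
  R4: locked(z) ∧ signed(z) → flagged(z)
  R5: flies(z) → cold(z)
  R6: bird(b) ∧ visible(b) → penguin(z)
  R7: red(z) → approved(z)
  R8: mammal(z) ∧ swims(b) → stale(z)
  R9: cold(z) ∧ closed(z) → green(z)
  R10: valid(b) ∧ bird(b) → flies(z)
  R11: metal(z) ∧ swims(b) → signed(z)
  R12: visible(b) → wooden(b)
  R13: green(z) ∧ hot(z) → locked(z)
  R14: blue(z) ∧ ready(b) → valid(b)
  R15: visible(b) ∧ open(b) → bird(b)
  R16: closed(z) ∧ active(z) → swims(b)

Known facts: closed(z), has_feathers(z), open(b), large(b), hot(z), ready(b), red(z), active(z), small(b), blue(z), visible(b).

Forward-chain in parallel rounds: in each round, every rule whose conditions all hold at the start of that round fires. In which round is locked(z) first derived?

Round 1: R1 [red(z) ∧ hot(z) → flagged(b)]; R2 [has_feathers(z) → locked(b)]; R3 [has_feathers(z) ∧ open(b) → metal(z)]; R7 [red(z) → approved(z)]; R12 [visible(b) → wooden(b)]; R14 [blue(z) ∧ ready(b) → valid(b)]; R15 [visible(b) ∧ open(b) → bird(b)]; R16 [closed(z) ∧ active(z) → swims(b)]. New: flagged(b), locked(b), metal(z), approved(z), wooden(b), valid(b), bird(b), swims(b).
Round 2: R6 [bird(b) ∧ visible(b) → penguin(z)]; R10 [valid(b) ∧ bird(b) → flies(z)]; R11 [metal(z) ∧ swims(b) → signed(z)]. New: penguin(z), flies(z), signed(z).
Round 3: R5 [flies(z) → cold(z)]. New: cold(z).
Round 4: R9 [cold(z) ∧ closed(z) → green(z)]. New: green(z).
Round 5: R13 [green(z) ∧ hot(z) → locked(z)]. New: locked(z).
locked(z) first appears in round 5.

5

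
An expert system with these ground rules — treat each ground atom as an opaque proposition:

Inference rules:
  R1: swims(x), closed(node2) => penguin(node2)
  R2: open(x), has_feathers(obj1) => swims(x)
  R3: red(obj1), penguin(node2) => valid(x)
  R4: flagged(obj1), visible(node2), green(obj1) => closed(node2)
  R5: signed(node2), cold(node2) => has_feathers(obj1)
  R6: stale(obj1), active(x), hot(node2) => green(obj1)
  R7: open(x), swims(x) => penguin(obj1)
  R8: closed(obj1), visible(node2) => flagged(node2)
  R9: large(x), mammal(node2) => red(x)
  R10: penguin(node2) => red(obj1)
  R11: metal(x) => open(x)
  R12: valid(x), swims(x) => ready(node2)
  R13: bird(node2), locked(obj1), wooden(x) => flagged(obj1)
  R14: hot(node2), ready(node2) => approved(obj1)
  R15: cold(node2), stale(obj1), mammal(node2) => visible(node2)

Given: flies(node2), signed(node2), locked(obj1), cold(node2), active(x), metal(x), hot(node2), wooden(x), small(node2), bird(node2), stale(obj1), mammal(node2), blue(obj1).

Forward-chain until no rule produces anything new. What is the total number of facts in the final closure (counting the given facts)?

26

Round 1: R5 [signed(node2), cold(node2) => has_feathers(obj1)]; R6 [stale(obj1), active(x), hot(node2) => green(obj1)]; R11 [metal(x) => open(x)]; R13 [bird(node2), locked(obj1), wooden(x) => flagged(obj1)]; R15 [cold(node2), stale(obj1), mammal(node2) => visible(node2)]. New: has_feathers(obj1), green(obj1), open(x), flagged(obj1), visible(node2).
Round 2: R2 [open(x), has_feathers(obj1) => swims(x)]; R4 [flagged(obj1), visible(node2), green(obj1) => closed(node2)]. New: swims(x), closed(node2).
Round 3: R1 [swims(x), closed(node2) => penguin(node2)]; R7 [open(x), swims(x) => penguin(obj1)]. New: penguin(node2), penguin(obj1).
Round 4: R10 [penguin(node2) => red(obj1)]. New: red(obj1).
Round 5: R3 [red(obj1), penguin(node2) => valid(x)]. New: valid(x).
Round 6: R12 [valid(x), swims(x) => ready(node2)]. New: ready(node2).
Round 7: R14 [hot(node2), ready(node2) => approved(obj1)]. New: approved(obj1).
Closure: {active(x), approved(obj1), bird(node2), blue(obj1), closed(node2), cold(node2), flagged(obj1), flies(node2), green(obj1), has_feathers(obj1), hot(node2), locked(obj1), mammal(node2), metal(x), open(x), penguin(node2), penguin(obj1), ready(node2), red(obj1), signed(node2), small(node2), stale(obj1), swims(x), valid(x), visible(node2), wooden(x)} — 26 facts.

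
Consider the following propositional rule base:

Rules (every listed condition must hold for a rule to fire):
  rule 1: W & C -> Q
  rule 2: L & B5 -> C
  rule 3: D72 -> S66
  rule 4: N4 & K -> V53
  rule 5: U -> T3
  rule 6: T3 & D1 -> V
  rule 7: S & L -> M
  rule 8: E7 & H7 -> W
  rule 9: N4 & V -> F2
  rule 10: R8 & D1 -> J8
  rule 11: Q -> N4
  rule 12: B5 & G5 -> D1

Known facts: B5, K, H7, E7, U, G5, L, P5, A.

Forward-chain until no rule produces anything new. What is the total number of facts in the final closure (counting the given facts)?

18

Round 1 fires rule 2, rule 5, rule 8, rule 12, giving C, T3, W, D1.
Round 2 fires rule 1, rule 6, giving Q, V.
Round 3 fires rule 11, giving N4.
Round 4 fires rule 4, rule 9, giving V53, F2.
Closure: {A, B5, C, D1, E7, F2, G5, H7, K, L, N4, P5, Q, T3, U, V, V53, W} — 18 facts.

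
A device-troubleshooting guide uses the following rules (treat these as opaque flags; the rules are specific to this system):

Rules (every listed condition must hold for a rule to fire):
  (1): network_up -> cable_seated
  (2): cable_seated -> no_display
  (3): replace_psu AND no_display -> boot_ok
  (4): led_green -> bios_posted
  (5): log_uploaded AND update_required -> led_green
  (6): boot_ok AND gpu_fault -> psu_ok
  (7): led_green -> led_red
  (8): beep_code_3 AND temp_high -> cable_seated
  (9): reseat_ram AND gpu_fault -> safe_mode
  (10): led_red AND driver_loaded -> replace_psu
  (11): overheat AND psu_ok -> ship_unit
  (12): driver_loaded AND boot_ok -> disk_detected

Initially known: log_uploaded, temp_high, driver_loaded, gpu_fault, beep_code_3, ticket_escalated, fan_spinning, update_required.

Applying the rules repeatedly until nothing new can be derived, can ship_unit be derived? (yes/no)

no

Round 1 fires (5), (8), giving led_green, cable_seated.
Round 2 fires (2), (4), (7), giving no_display, bios_posted, led_red.
Round 3 fires (10), giving replace_psu.
Round 4 fires (3), giving boot_ok.
Round 5 fires (6), (12), giving psu_ok, disk_detected.
Fixed point reached. ship_unit is concluded only by (11); (11) needs overheat (never derived).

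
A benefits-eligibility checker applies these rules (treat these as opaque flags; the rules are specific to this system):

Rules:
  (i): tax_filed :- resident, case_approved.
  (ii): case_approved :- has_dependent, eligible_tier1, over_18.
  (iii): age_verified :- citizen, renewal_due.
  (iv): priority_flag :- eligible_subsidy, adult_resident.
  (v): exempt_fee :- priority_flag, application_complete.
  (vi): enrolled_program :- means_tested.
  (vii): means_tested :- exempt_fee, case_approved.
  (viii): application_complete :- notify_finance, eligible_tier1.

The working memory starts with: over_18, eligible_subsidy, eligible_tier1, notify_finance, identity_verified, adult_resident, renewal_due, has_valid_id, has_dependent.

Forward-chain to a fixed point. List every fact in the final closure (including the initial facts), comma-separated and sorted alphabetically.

Round 1 fires (ii), (iv), (viii), giving case_approved, priority_flag, application_complete.
Round 2 fires (v), giving exempt_fee.
Round 3 fires (vii), giving means_tested.
Round 4 fires (vi), giving enrolled_program.

adult_resident, application_complete, case_approved, eligible_subsidy, eligible_tier1, enrolled_program, exempt_fee, has_dependent, has_valid_id, identity_verified, means_tested, notify_finance, over_18, priority_flag, renewal_due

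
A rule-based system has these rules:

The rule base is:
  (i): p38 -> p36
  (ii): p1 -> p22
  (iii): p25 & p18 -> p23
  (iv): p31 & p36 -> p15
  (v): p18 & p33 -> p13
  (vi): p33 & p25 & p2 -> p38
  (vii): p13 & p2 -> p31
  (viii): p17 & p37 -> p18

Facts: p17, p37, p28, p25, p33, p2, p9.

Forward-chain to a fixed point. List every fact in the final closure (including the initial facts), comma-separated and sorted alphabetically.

p13, p15, p17, p18, p2, p23, p25, p28, p31, p33, p36, p37, p38, p9

Round 1 — (vi), (viii), derive p38, p18.
Round 2 — (i), (iii), (v), derive p36, p23, p13.
Round 3 — (vii), derive p31.
Round 4 — (iv), derive p15.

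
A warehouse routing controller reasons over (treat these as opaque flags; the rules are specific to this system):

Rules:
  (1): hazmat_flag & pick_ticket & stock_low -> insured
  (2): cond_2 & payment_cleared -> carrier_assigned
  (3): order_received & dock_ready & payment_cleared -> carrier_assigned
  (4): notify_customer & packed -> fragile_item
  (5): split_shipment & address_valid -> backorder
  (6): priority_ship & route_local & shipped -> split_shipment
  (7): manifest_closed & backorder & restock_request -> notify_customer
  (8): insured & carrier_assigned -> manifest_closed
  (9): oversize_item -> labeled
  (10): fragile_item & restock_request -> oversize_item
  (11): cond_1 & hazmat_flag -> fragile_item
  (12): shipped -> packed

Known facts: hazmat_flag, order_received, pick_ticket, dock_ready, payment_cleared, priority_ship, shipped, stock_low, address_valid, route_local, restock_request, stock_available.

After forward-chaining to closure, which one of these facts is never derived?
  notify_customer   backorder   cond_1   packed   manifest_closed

Round 1: (1) [hazmat_flag & pick_ticket & stock_low -> insured]; (3) [order_received & dock_ready & payment_cleared -> carrier_assigned]; (6) [priority_ship & route_local & shipped -> split_shipment]; (12) [shipped -> packed]. New: insured, carrier_assigned, split_shipment, packed.
Round 2: (5) [split_shipment & address_valid -> backorder]; (8) [insured & carrier_assigned -> manifest_closed]. New: backorder, manifest_closed.
Round 3: (7) [manifest_closed & backorder & restock_request -> notify_customer]. New: notify_customer.
Round 4: (4) [notify_customer & packed -> fragile_item]. New: fragile_item.
Round 5: (10) [fragile_item & restock_request -> oversize_item]. New: oversize_item.
Round 6: (9) [oversize_item -> labeled]. New: labeled.
Derived: backorder (round 2), notify_customer (round 3), manifest_closed (round 2), packed (round 1). cond_1 never appears in any round.

cond_1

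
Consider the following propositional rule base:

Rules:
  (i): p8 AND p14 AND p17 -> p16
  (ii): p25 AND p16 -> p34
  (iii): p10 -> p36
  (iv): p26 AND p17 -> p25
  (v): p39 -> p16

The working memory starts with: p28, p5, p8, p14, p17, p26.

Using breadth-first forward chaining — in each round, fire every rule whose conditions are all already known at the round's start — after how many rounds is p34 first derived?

Round 1: (i) [p8 AND p14 AND p17 -> p16]; (iv) [p26 AND p17 -> p25]. Adds p16, p25.
Round 2: (ii) [p25 AND p16 -> p34]. Adds p34.
p34 first appears in round 2.

2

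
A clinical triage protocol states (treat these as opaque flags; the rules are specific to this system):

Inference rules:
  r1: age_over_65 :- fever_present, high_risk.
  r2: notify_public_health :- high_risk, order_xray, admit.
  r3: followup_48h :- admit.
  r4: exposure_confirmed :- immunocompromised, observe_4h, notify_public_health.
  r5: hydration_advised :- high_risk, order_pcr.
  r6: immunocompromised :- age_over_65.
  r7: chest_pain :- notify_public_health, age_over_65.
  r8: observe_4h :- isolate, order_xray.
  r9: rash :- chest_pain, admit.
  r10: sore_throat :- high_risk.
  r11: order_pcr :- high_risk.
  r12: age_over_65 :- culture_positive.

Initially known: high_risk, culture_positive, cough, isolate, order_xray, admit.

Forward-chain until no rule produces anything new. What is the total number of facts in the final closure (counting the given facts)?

Round 1 fires r2, r3, r8, r10, r11, r12, giving notify_public_health, followup_48h, observe_4h, sore_throat, order_pcr, age_over_65.
Round 2 fires r5, r6, r7, giving hydration_advised, immunocompromised, chest_pain.
Round 3 fires r4, r9, giving exposure_confirmed, rash.
Closure: {admit, age_over_65, chest_pain, cough, culture_positive, exposure_confirmed, followup_48h, high_risk, hydration_advised, immunocompromised, isolate, notify_public_health, observe_4h, order_pcr, order_xray, rash, sore_throat} — 17 facts.

17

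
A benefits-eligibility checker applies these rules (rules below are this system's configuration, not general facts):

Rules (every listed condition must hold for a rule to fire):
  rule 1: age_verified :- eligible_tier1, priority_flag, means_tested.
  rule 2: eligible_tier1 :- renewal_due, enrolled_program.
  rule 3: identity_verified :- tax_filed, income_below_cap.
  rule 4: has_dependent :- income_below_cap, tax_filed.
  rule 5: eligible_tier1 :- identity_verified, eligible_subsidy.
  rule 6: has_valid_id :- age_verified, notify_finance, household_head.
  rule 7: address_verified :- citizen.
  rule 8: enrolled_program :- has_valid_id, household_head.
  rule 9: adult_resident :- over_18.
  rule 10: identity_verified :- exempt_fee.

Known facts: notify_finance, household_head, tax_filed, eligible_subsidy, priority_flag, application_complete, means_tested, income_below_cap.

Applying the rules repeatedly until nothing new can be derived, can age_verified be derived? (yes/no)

yes

Round 1: rule 3 [identity_verified :- tax_filed, income_below_cap.]; rule 4 [has_dependent :- income_below_cap, tax_filed.]. New: identity_verified, has_dependent.
Round 2: rule 5 [eligible_tier1 :- identity_verified, eligible_subsidy.]. New: eligible_tier1.
Round 3: rule 1 [age_verified :- eligible_tier1, priority_flag, means_tested.]. New: age_verified.
Round 4: rule 6 [has_valid_id :- age_verified, notify_finance, household_head.]. New: has_valid_id.
Round 5: rule 8 [enrolled_program :- has_valid_id, household_head.]. New: enrolled_program.
age_verified appears in round 3, so it is derivable.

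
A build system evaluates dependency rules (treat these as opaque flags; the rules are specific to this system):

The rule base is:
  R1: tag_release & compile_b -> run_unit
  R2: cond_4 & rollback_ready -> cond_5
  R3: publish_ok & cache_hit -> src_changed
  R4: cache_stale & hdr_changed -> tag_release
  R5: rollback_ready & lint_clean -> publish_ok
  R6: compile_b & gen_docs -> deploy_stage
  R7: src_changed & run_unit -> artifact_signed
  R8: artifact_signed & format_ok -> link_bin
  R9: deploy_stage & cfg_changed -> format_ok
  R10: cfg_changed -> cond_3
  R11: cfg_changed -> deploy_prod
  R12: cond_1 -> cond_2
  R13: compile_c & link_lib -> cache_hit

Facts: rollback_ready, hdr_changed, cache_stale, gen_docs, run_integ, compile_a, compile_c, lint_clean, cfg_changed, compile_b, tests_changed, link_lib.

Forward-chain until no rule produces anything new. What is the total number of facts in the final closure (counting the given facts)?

[1] R4 [cache_stale & hdr_changed -> tag_release]; R5 [rollback_ready & lint_clean -> publish_ok]; R6 [compile_b & gen_docs -> deploy_stage]; R10 [cfg_changed -> cond_3]; R11 [cfg_changed -> deploy_prod]; R13 [compile_c & link_lib -> cache_hit]. ⇒ new: tag_release, publish_ok, deploy_stage, cond_3, deploy_prod, cache_hit.
[2] R1 [tag_release & compile_b -> run_unit]; R3 [publish_ok & cache_hit -> src_changed]; R9 [deploy_stage & cfg_changed -> format_ok]. ⇒ new: run_unit, src_changed, format_ok.
[3] R7 [src_changed & run_unit -> artifact_signed]. ⇒ new: artifact_signed.
[4] R8 [artifact_signed & format_ok -> link_bin]. ⇒ new: link_bin.
Closure: {artifact_signed, cache_hit, cache_stale, cfg_changed, compile_a, compile_b, compile_c, cond_3, deploy_prod, deploy_stage, format_ok, gen_docs, hdr_changed, link_bin, link_lib, lint_clean, publish_ok, rollback_ready, run_integ, run_unit, src_changed, tag_release, tests_changed} — 23 facts.

23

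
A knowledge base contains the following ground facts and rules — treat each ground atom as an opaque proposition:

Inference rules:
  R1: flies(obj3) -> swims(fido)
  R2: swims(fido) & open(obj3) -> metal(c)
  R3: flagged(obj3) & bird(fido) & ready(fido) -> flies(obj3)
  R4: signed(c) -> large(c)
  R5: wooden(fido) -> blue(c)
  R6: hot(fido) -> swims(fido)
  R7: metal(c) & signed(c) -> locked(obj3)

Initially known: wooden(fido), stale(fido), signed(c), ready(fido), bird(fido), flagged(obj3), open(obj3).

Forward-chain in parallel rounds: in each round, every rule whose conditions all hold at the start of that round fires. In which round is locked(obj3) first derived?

4

[1] R3 [flagged(obj3) & bird(fido) & ready(fido) -> flies(obj3)]; R4 [signed(c) -> large(c)]; R5 [wooden(fido) -> blue(c)]. ⇒ new: flies(obj3), large(c), blue(c).
[2] R1 [flies(obj3) -> swims(fido)]. ⇒ new: swims(fido).
[3] R2 [swims(fido) & open(obj3) -> metal(c)]. ⇒ new: metal(c).
[4] R7 [metal(c) & signed(c) -> locked(obj3)]. ⇒ new: locked(obj3).
locked(obj3) first appears in round 4.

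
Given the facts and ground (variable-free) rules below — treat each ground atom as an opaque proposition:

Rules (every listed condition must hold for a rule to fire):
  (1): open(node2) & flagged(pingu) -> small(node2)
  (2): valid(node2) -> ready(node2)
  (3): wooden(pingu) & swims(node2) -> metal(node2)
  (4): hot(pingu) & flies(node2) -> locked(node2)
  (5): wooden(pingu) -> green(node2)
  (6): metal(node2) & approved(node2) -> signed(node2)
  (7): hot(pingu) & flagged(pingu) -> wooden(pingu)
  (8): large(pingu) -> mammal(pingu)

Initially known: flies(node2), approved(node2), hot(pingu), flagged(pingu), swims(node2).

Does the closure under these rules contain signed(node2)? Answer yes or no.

Round 1: (4) [hot(pingu) & flies(node2) -> locked(node2)]; (7) [hot(pingu) & flagged(pingu) -> wooden(pingu)]. Adds locked(node2), wooden(pingu).
Round 2: (3) [wooden(pingu) & swims(node2) -> metal(node2)]; (5) [wooden(pingu) -> green(node2)]. Adds metal(node2), green(node2).
Round 3: (6) [metal(node2) & approved(node2) -> signed(node2)]. Adds signed(node2).
signed(node2) appears in round 3, so it is derivable.

yes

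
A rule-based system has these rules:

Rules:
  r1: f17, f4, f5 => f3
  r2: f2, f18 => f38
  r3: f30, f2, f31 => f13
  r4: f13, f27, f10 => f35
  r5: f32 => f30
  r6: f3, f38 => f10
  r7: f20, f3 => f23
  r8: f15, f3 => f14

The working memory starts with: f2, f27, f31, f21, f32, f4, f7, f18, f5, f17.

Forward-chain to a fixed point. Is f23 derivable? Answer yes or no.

no

Round 1 — r1, r2, r5, derive f3, f38, f30.
Round 2 — r3, r6, derive f13, f10.
Round 3 — r4, derive f35.
Fixed point reached. f23 is concluded only by r7; r7 needs f20 (never derived).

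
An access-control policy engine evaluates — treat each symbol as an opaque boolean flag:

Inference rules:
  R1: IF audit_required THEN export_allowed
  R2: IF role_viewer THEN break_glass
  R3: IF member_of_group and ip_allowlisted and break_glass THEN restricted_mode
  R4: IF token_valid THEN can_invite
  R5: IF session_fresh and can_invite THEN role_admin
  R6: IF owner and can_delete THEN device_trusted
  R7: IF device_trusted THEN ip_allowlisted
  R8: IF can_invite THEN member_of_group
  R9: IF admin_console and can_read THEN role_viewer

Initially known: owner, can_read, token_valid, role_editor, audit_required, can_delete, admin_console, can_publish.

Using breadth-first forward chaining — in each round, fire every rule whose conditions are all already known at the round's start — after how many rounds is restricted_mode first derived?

Round 1 — R1, R4, R6, R9, derive export_allowed, can_invite, device_trusted, role_viewer.
Round 2 — R2, R7, R8, derive break_glass, ip_allowlisted, member_of_group.
Round 3 — R3, derive restricted_mode.
restricted_mode first appears in round 3.

3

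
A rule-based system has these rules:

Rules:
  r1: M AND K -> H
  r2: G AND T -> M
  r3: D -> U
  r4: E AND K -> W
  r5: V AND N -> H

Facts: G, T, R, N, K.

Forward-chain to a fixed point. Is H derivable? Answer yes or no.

Round 1: r2 [G AND T -> M]. New: M.
Round 2: r1 [M AND K -> H]. New: H.
H appears in round 2, so it is derivable.

yes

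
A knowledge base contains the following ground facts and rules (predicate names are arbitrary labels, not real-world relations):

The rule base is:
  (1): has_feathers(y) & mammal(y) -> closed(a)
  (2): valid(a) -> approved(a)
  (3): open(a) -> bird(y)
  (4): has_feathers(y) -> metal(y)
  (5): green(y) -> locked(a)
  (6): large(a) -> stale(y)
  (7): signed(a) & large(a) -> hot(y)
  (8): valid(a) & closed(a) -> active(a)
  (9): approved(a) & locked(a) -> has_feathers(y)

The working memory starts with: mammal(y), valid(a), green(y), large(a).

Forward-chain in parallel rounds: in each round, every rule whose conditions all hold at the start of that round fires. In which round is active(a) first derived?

Round 1 — (2), (5), (6), derive approved(a), locked(a), stale(y).
Round 2 — (9), derive has_feathers(y).
Round 3 — (1), (4), derive closed(a), metal(y).
Round 4 — (8), derive active(a).
active(a) first appears in round 4.

4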